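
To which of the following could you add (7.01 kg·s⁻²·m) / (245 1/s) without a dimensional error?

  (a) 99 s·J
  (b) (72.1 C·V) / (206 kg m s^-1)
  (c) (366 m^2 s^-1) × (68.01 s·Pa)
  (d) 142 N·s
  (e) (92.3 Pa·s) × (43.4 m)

(d)

Reference: [kg·m·s⁻²] / [s⁻¹] = kg·m·s⁻¹.
Each option:
  (a) J·s = N·m·s = kg·m²·s⁻¹
  (b) [kg·m²·s⁻²] / [kg·m·s⁻¹] = m·s⁻¹
  (c) [m²·s⁻¹] · [kg·m⁻¹·s⁻¹] = kg·m·s⁻²
  (d) N·s = kg·m·s⁻²·s = kg·m·s⁻¹  ← same
  (e) [kg·m⁻¹·s⁻¹] · [m] = kg·s⁻¹
Only (d) matches kg·m·s⁻¹.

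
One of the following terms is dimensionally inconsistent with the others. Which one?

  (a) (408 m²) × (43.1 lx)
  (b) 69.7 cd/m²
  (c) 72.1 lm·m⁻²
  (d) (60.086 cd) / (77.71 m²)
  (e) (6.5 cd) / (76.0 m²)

(a)

In SI base units:
  (a) [m²] · [m⁻²·cd] = cd
  (b) cd·m⁻² = m⁻²·cd
  (c) lm·m⁻² = cd·m⁻² = m⁻²·cd
  (d) [cd] / [m²] = m⁻²·cd
  (e) [cd] / [m²] = m⁻²·cd
All reduce to m⁻²·cd except (a), which is cd.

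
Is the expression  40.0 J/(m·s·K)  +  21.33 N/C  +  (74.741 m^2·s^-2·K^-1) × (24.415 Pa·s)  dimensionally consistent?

Expand each in SI base units:
  40.0 J/(m·s·K):  J·s⁻¹·m⁻¹·K⁻¹ = N·m·s⁻¹·m⁻¹·K⁻¹ = kg·m·s⁻³·K⁻¹
  21.33 N/C:  N·C⁻¹ = kg·m·s⁻²·(s·A)⁻¹ = kg·m·s⁻³·A⁻¹
  (74.741 m^2·s^-2·K^-1) × (24.415 Pa·s):  [m²·s⁻²·K⁻¹] · [kg·m⁻¹·s⁻¹] = kg·m·s⁻³·K⁻¹
The terms do not share a single dimension (kg·m·s⁻³·A⁻¹ vs kg·m·s⁻³·K⁻¹).

No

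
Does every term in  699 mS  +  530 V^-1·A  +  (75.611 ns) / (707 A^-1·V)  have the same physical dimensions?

In SI base units:
  699 mS:  S = Ω⁻¹ = kg⁻¹·m⁻²·s³·A²
  530 V^-1·A:  A·V⁻¹ = A·(J·C⁻¹)⁻¹ = kg⁻¹·m⁻²·s³·A²
  (75.611 ns) / (707 A^-1·V):  [s] / [kg·m²·s⁻³·A⁻²] = kg⁻¹·m⁻²·s⁴·A²
The terms do not share a single dimension (kg⁻¹·m⁻²·s³·A² vs kg⁻¹·m⁻²·s⁴·A²).

No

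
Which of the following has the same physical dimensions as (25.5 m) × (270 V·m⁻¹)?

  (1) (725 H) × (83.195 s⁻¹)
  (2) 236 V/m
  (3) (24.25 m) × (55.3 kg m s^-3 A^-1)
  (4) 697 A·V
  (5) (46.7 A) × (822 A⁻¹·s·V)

(3)

Reference: [m] · [kg·m·s⁻³·A⁻¹] = kg·m²·s⁻³·A⁻¹.
Each option:
  (1) [kg·m²·s⁻²·A⁻²] · [s⁻¹] = kg·m²·s⁻³·A⁻²
  (2) V·m⁻¹ = J·C⁻¹·m⁻¹ = kg·m·s⁻³·A⁻¹
  (3) [m] · [kg·m·s⁻³·A⁻¹] = kg·m²·s⁻³·A⁻¹  ← same
  (4) V·A = J·C⁻¹·A = kg·m²·s⁻³
  (5) [A] · [kg·m²·s⁻²·A⁻²] = kg·m²·s⁻²·A⁻¹
Only (3) matches kg·m²·s⁻³·A⁻¹.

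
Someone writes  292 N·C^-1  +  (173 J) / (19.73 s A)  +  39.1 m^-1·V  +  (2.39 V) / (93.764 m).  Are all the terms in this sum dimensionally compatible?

No

In SI base units:
  292 N·C^-1:  N·C⁻¹ = kg·m·s⁻²·(s·A)⁻¹ = kg·m·s⁻³·A⁻¹
  (173 J) / (19.73 s A):  [kg·m²·s⁻²] / [s·A] = kg·m²·s⁻³·A⁻¹
  39.1 m^-1·V:  V·m⁻¹ = J·C⁻¹·m⁻¹ = kg·m·s⁻³·A⁻¹
  (2.39 V) / (93.764 m):  [kg·m²·s⁻³·A⁻¹] / [m] = kg·m·s⁻³·A⁻¹
The terms do not share a single dimension (kg·m²·s⁻³·A⁻¹ vs kg·m·s⁻³·A⁻¹).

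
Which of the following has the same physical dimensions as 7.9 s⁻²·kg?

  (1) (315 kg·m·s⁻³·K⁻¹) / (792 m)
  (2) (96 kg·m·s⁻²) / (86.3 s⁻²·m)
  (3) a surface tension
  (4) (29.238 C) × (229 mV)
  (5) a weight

(3)

Reference: kg·s⁻².
Each option:
  (1) [kg·m·s⁻³·K⁻¹] / [m] = kg·s⁻³·K⁻¹
  (2) [kg·m·s⁻²] / [m·s⁻²] = kg
  (3) [surface tension] = kg·s⁻²  ← same
  (4) [s·A] · [kg·m²·s⁻³·A⁻¹] = kg·m²·s⁻²
  (5) [weight] = kg·m·s⁻²
Only (3) matches kg·s⁻².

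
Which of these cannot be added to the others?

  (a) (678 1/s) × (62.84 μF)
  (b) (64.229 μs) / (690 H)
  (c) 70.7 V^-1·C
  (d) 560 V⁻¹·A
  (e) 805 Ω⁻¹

In SI base units:
  (a) [s⁻¹] · [kg⁻¹·m⁻²·s⁴·A²] = kg⁻¹·m⁻²·s³·A²
  (b) [s] / [kg·m²·s⁻²·A⁻²] = kg⁻¹·m⁻²·s³·A²
  (c) C·V⁻¹ = s·A·(J·C⁻¹)⁻¹ = kg⁻¹·m⁻²·s⁴·A²
  (d) A·V⁻¹ = A·(J·C⁻¹)⁻¹ = kg⁻¹·m⁻²·s³·A²
  (e) Ω⁻¹ = (V·A⁻¹)⁻¹ = kg⁻¹·m⁻²·s³·A²
All reduce to kg⁻¹·m⁻²·s³·A² except (c), which is kg⁻¹·m⁻²·s⁴·A².

(c)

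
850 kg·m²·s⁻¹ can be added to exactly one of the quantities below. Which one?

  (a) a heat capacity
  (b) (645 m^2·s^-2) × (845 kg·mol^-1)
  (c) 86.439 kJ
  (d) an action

(d)

Reference: kg·m²·s⁻¹.
Each option:
  (a) [heat capacity] = kg·m²·s⁻²·K⁻¹
  (b) [m²·s⁻²] · [kg·mol⁻¹] = kg·m²·s⁻²·mol⁻¹
  (c) J = N·m = kg·m²·s⁻²
  (d) [action] = kg·m²·s⁻¹  ← same
Only (d) matches kg·m²·s⁻¹.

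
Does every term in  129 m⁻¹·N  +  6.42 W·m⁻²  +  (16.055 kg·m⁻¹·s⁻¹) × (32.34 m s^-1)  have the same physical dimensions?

No

Work out the base dimensions of each:
  129 m⁻¹·N:  N·m⁻¹ = kg·m·s⁻²·m⁻¹ = kg·s⁻²
  6.42 W·m⁻²:  W·m⁻² = J·s⁻¹·m⁻² = kg·s⁻³
  (16.055 kg·m⁻¹·s⁻¹) × (32.34 m s^-1):  [kg·m⁻¹·s⁻¹] · [m·s⁻¹] = kg·s⁻²
The terms do not share a single dimension (kg·s⁻² vs kg·s⁻³).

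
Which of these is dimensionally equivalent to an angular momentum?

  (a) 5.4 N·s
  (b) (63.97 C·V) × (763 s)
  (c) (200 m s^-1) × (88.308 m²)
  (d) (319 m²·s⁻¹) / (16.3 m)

Reference: [angular momentum] = kg·m²·s⁻¹.
Each option:
  (a) N·s = kg·m·s⁻²·s = kg·m·s⁻¹
  (b) [kg·m²·s⁻²] · [s] = kg·m²·s⁻¹  ← same
  (c) [m·s⁻¹] · [m²] = m³·s⁻¹
  (d) [m²·s⁻¹] / [m] = m·s⁻¹
Only (b) matches kg·m²·s⁻¹.

(b)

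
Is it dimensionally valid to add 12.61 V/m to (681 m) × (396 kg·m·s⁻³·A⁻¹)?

Reduce each to base SI dimensions:
  12.61 V/m:  V·m⁻¹ = J·C⁻¹·m⁻¹ = kg·m·s⁻³·A⁻¹
  (681 m) × (396 kg·m·s⁻³·A⁻¹):  [m] · [kg·m·s⁻³·A⁻¹] = kg·m²·s⁻³·A⁻¹
kg·m·s⁻³·A⁻¹ ≠ kg·m²·s⁻³·A⁻¹, so they cannot be added.

No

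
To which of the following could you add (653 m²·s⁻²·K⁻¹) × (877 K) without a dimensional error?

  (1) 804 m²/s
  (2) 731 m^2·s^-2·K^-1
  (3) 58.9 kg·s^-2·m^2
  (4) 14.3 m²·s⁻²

Reference: [m²·s⁻²·K⁻¹] · [K] = m²·s⁻².
Each option:
  (1) m²·s⁻¹
  (2) m²·s⁻²·K⁻¹
  (3) kg·m²·s⁻²
  (4) m²·s⁻²  ← same
Only (4) matches m²·s⁻².

(4)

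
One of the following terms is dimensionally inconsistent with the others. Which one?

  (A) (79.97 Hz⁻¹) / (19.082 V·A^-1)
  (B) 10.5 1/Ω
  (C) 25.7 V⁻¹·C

(B)

Expand each in SI base units:
  (A) [s] / [kg·m²·s⁻³·A⁻²] = kg⁻¹·m⁻²·s⁴·A²
  (B) Ω⁻¹ = (V·A⁻¹)⁻¹ = kg⁻¹·m⁻²·s³·A²
  (C) C·V⁻¹ = s·A·(J·C⁻¹)⁻¹ = kg⁻¹·m⁻²·s⁴·A²
All reduce to kg⁻¹·m⁻²·s⁴·A² except (B), which is kg⁻¹·m⁻²·s³·A².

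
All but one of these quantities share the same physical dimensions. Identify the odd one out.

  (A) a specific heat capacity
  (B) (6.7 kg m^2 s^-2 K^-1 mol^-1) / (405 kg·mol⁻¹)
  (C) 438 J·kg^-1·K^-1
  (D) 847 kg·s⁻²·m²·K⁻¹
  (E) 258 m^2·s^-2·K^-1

(D)

Reduce each to base SI dimensions:
  (A) [specific heat capacity] = m²·s⁻²·K⁻¹
  (B) [kg·m²·s⁻²·K⁻¹·mol⁻¹] / [kg·mol⁻¹] = m²·s⁻²·K⁻¹
  (C) J·kg⁻¹·K⁻¹ = N·m·kg⁻¹·K⁻¹ = m²·s⁻²·K⁻¹
  (D) kg·m²·s⁻²·K⁻¹
  (E) m²·s⁻²·K⁻¹
All reduce to m²·s⁻²·K⁻¹ except (D), which is kg·m²·s⁻²·K⁻¹.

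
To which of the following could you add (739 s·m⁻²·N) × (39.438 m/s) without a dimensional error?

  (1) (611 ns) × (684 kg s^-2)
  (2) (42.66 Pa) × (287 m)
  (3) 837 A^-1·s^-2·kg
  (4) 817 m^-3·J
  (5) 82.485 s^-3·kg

(2)

Reference: [kg·m⁻¹·s⁻¹] · [m·s⁻¹] = kg·s⁻².
Each option:
  (1) [s] · [kg·s⁻²] = kg·s⁻¹
  (2) [kg·m⁻¹·s⁻²] · [m] = kg·s⁻²  ← same
  (3) kg·s⁻²·A⁻¹
  (4) J·m⁻³ = N·m·m⁻³ = kg·m⁻¹·s⁻²
  (5) kg·s⁻³
Only (2) matches kg·s⁻².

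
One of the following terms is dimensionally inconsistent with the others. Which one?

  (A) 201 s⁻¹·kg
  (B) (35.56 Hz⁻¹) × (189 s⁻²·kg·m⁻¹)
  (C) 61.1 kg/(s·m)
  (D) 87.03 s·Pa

(A)

Work out the base dimensions of each:
  (A) kg·s⁻¹
  (B) [s] · [kg·m⁻¹·s⁻²] = kg·m⁻¹·s⁻¹
  (C) kg·m⁻¹·s⁻¹
  (D) Pa·s = N·m⁻²·s = kg·m⁻¹·s⁻¹
All reduce to kg·m⁻¹·s⁻¹ except (A), which is kg·s⁻¹.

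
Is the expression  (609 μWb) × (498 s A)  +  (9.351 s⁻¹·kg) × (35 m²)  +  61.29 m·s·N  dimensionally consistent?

Yes

Dimensions:
  (609 μWb) × (498 s A):  [kg·m²·s⁻²·A⁻¹] · [s·A] = kg·m²·s⁻¹
  (9.351 s⁻¹·kg) × (35 m²):  [kg·s⁻¹] · [m²] = kg·m²·s⁻¹
  61.29 m·s·N:  N·m·s = kg·m·s⁻²·m·s = kg·m²·s⁻¹
Every term reduces to kg·m²·s⁻¹.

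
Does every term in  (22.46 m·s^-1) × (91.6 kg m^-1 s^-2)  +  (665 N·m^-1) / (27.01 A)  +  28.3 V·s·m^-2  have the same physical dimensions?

No

Expand each in SI base units:
  (22.46 m·s^-1) × (91.6 kg m^-1 s^-2):  [m·s⁻¹] · [kg·m⁻¹·s⁻²] = kg·s⁻³
  (665 N·m^-1) / (27.01 A):  [kg·s⁻²] / [A] = kg·s⁻²·A⁻¹
  28.3 V·s·m^-2:  V·s·m⁻² = J·C⁻¹·s·m⁻² = kg·s⁻²·A⁻¹
The terms do not share a single dimension (kg·s⁻²·A⁻¹ vs kg·s⁻³).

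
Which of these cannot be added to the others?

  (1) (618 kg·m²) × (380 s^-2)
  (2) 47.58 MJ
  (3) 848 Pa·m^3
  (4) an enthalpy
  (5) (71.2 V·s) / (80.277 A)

Work out the base dimensions of each:
  (1) [kg·m²] · [s⁻²] = kg·m²·s⁻²
  (2) J = N·m = kg·m²·s⁻²
  (3) Pa·m³ = N·m⁻²·m³ = kg·m²·s⁻²
  (4) [enthalpy] = kg·m²·s⁻²
  (5) [kg·m²·s⁻²·A⁻¹] / [A] = kg·m²·s⁻²·A⁻²
All reduce to kg·m²·s⁻² except (5), which is kg·m²·s⁻²·A⁻².

(5)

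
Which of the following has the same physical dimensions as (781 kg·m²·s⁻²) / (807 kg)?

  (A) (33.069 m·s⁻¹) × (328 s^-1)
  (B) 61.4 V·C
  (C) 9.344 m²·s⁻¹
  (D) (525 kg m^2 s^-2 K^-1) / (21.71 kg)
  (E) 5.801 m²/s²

(E)

Reference: [kg·m²·s⁻²] / [kg] = m²·s⁻².
Each option:
  (A) [m·s⁻¹] · [s⁻¹] = m·s⁻²
  (B) C·V = s·A·J·C⁻¹ = kg·m²·s⁻²
  (C) m²·s⁻¹
  (D) [kg·m²·s⁻²·K⁻¹] / [kg] = m²·s⁻²·K⁻¹
  (E) m²·s⁻²  ← same
Only (E) matches m²·s⁻².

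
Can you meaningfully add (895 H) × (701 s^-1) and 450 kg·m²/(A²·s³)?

Work out the base dimensions of each:
  (895 H) × (701 s^-1):  [kg·m²·s⁻²·A⁻²] · [s⁻¹] = kg·m²·s⁻³·A⁻²
  450 kg·m²/(A²·s³):  kg·m²·s⁻³·A⁻²
Both are kg·m²·s⁻³·A⁻², so they have the same dimensions and can be added.

Yes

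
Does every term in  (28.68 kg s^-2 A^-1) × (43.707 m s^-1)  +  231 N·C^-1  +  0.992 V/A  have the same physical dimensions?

Expand each in SI base units:
  (28.68 kg s^-2 A^-1) × (43.707 m s^-1):  [kg·s⁻²·A⁻¹] · [m·s⁻¹] = kg·m·s⁻³·A⁻¹
  231 N·C^-1:  N·C⁻¹ = kg·m·s⁻²·(s·A)⁻¹ = kg·m·s⁻³·A⁻¹
  0.992 V/A:  V·A⁻¹ = J·C⁻¹·A⁻¹ = kg·m²·s⁻³·A⁻²
The terms do not share a single dimension (kg·m²·s⁻³·A⁻² vs kg·m·s⁻³·A⁻¹).

No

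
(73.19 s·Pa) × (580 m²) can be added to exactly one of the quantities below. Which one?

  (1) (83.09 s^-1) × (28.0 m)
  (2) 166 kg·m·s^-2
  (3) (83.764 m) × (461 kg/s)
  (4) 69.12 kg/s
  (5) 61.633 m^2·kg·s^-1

Reference: [kg·m⁻¹·s⁻¹] · [m²] = kg·m·s⁻¹.
Each option:
  (1) [s⁻¹] · [m] = m·s⁻¹
  (2) kg·m·s⁻²
  (3) [m] · [kg·s⁻¹] = kg·m·s⁻¹  ← same
  (4) kg·s⁻¹
  (5) kg·m²·s⁻¹
Only (3) matches kg·m·s⁻¹.

(3)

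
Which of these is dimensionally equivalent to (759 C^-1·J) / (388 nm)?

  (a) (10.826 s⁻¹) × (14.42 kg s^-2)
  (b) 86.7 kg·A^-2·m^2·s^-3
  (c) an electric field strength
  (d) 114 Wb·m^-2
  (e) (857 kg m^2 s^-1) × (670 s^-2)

Reference: [kg·m²·s⁻³·A⁻¹] / [m] = kg·m·s⁻³·A⁻¹.
Each option:
  (a) [s⁻¹] · [kg·s⁻²] = kg·s⁻³
  (b) kg·m²·s⁻³·A⁻²
  (c) [electric field strength] = kg·m·s⁻³·A⁻¹  ← same
  (d) Wb·m⁻² = V·s·m⁻² = kg·s⁻²·A⁻¹
  (e) [kg·m²·s⁻¹] · [s⁻²] = kg·m²·s⁻³
Only (c) matches kg·m·s⁻³·A⁻¹.

(c)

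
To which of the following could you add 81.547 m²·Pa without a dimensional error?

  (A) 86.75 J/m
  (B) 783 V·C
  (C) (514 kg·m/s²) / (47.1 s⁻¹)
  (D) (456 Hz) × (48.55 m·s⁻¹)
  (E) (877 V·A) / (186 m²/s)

(A)

Reference: Pa·m² = N·m⁻²·m² = kg·m·s⁻².
Each option:
  (A) J·m⁻¹ = N·m·m⁻¹ = kg·m·s⁻²  ← same
  (B) C·V = s·A·J·C⁻¹ = kg·m²·s⁻²
  (C) [kg·m·s⁻²] / [s⁻¹] = kg·m·s⁻¹
  (D) [s⁻¹] · [m·s⁻¹] = m·s⁻²
  (E) [kg·m²·s⁻³] / [m²·s⁻¹] = kg·s⁻²
Only (A) matches kg·m·s⁻².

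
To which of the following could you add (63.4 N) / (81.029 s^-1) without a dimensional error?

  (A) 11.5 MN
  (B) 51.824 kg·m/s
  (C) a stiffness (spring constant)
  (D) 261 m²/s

(B)

Reference: [kg·m·s⁻²] / [s⁻¹] = kg·m·s⁻¹.
Each option:
  (A) N = kg·m·s⁻²
  (B) kg·m·s⁻¹  ← same
  (C) [stiffness (spring constant)] = kg·s⁻²
  (D) m²·s⁻¹
Only (B) matches kg·m·s⁻¹.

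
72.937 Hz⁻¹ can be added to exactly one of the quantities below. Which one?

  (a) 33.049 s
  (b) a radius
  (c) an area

(a)

Reference: Hz⁻¹ = (s⁻¹)⁻¹ = s.
Each option:
  (a) s  ← same
  (b) [radius] = m
  (c) [area] = m²
Only (a) matches s.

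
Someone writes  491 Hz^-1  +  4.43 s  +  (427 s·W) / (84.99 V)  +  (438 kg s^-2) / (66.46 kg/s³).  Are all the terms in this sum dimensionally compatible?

Dimensions:
  491 Hz^-1:  Hz⁻¹ = (s⁻¹)⁻¹ = s
  4.43 s:  s
  (427 s·W) / (84.99 V):  [kg·m²·s⁻²] / [kg·m²·s⁻³·A⁻¹] = s·A
  (438 kg s^-2) / (66.46 kg/s³):  [kg·s⁻²] / [kg·s⁻³] = s
The terms do not share a single dimension (s vs s·A).

No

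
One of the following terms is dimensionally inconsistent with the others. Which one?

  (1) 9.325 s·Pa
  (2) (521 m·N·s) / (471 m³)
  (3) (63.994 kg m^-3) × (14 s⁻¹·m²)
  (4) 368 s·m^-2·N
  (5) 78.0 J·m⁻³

Expand each in SI base units:
  (1) Pa·s = N·m⁻²·s = kg·m⁻¹·s⁻¹
  (2) [kg·m²·s⁻¹] / [m³] = kg·m⁻¹·s⁻¹
  (3) [kg·m⁻³] · [m²·s⁻¹] = kg·m⁻¹·s⁻¹
  (4) N·s·m⁻² = kg·m·s⁻²·s·m⁻² = kg·m⁻¹·s⁻¹
  (5) J·m⁻³ = N·m·m⁻³ = kg·m⁻¹·s⁻²
All reduce to kg·m⁻¹·s⁻¹ except (5), which is kg·m⁻¹·s⁻².

(5)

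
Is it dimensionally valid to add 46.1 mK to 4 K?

Yes

Reduce each to base SI dimensions:
  46.1 mK:  K
  4 K:  K
Both are K, so they have the same dimensions and can be added.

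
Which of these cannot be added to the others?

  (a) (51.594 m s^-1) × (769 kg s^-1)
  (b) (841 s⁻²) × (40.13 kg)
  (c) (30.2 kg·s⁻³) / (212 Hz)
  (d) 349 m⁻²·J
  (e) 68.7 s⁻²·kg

Dimensions:
  (a) [m·s⁻¹] · [kg·s⁻¹] = kg·m·s⁻²
  (b) [s⁻²] · [kg] = kg·s⁻²
  (c) [kg·s⁻³] / [s⁻¹] = kg·s⁻²
  (d) J·m⁻² = N·m·m⁻² = kg·s⁻²
  (e) kg·s⁻²
All reduce to kg·s⁻² except (a), which is kg·m·s⁻².

(a)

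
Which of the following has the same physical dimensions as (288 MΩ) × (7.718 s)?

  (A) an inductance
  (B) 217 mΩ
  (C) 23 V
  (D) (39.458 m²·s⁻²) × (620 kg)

(A)

Reference: [kg·m²·s⁻³·A⁻²] · [s] = kg·m²·s⁻²·A⁻².
Each option:
  (A) [inductance] = kg·m²·s⁻²·A⁻²  ← same
  (B) Ω = V·A⁻¹ = kg·m²·s⁻³·A⁻²
  (C) V = J·C⁻¹ = kg·m²·s⁻³·A⁻¹
  (D) [m²·s⁻²] · [kg] = kg·m²·s⁻²
Only (A) matches kg·m²·s⁻²·A⁻².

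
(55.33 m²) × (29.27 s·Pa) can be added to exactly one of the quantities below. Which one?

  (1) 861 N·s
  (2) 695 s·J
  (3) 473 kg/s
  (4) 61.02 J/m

(1)

Reference: [m²] · [kg·m⁻¹·s⁻¹] = kg·m·s⁻¹.
Each option:
  (1) N·s = kg·m·s⁻²·s = kg·m·s⁻¹  ← same
  (2) J·s = N·m·s = kg·m²·s⁻¹
  (3) kg·s⁻¹
  (4) J·m⁻¹ = N·m·m⁻¹ = kg·m·s⁻²
Only (1) matches kg·m·s⁻¹.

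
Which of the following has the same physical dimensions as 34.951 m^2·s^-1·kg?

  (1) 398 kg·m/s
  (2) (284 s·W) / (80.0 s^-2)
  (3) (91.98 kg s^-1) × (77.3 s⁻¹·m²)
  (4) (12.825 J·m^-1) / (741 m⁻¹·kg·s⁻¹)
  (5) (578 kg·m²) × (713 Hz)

(5)

Reference: kg·m²·s⁻¹.
Each option:
  (1) kg·m·s⁻¹
  (2) [kg·m²·s⁻²] / [s⁻²] = kg·m²
  (3) [kg·s⁻¹] · [m²·s⁻¹] = kg·m²·s⁻²
  (4) [kg·m·s⁻²] / [kg·m⁻¹·s⁻¹] = m²·s⁻¹
  (5) [kg·m²] · [s⁻¹] = kg·m²·s⁻¹  ← same
Only (5) matches kg·m²·s⁻¹.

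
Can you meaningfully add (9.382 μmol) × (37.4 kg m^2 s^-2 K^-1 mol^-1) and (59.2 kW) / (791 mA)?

No

In SI base units:
  (9.382 μmol) × (37.4 kg m^2 s^-2 K^-1 mol^-1):  [mol] · [kg·m²·s⁻²·K⁻¹·mol⁻¹] = kg·m²·s⁻²·K⁻¹
  (59.2 kW) / (791 mA):  [kg·m²·s⁻³] / [A] = kg·m²·s⁻³·A⁻¹
kg·m²·s⁻²·K⁻¹ ≠ kg·m²·s⁻³·A⁻¹, so they cannot be added.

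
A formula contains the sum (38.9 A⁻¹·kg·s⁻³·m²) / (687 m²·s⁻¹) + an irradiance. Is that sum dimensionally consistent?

Work out the base dimensions of each:
  (38.9 A⁻¹·kg·s⁻³·m²) / (687 m²·s⁻¹):  [kg·m²·s⁻³·A⁻¹] / [m²·s⁻¹] = kg·s⁻²·A⁻¹
  an irradiance:  [irradiance] = kg·s⁻³
kg·s⁻²·A⁻¹ ≠ kg·s⁻³, so they cannot be added.

No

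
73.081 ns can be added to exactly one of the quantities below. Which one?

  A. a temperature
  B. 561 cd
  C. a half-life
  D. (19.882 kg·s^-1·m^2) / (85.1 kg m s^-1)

C.

Reference: s.
Each option:
  A. [temperature] = K
  B. cd
  C. [half-life] = s  ← same
  D. [kg·m²·s⁻¹] / [kg·m·s⁻¹] = m
Only C. matches s.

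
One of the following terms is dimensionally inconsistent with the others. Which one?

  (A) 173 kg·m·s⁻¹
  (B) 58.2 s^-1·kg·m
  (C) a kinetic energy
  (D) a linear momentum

(C)

In SI base units:
  (A) kg·m·s⁻¹
  (B) kg·m·s⁻¹
  (C) [kinetic energy] = kg·m²·s⁻²
  (D) [linear momentum] = kg·m·s⁻¹
All reduce to kg·m·s⁻¹ except (C), which is kg·m²·s⁻².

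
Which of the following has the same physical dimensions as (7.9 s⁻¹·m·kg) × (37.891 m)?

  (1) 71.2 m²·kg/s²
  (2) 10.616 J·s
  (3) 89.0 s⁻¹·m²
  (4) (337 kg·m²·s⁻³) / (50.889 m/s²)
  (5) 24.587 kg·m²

Reference: [kg·m·s⁻¹] · [m] = kg·m²·s⁻¹.
Each option:
  (1) kg·m²·s⁻²
  (2) J·s = N·m·s = kg·m²·s⁻¹  ← same
  (3) m²·s⁻¹
  (4) [kg·m²·s⁻³] / [m·s⁻²] = kg·m·s⁻¹
  (5) kg·m²
Only (2) matches kg·m²·s⁻¹.

(2)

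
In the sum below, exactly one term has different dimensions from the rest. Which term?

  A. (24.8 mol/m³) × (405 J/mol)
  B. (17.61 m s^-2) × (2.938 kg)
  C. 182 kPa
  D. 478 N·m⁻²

Dimensions:
  A. [m⁻³·mol] · [kg·m²·s⁻²·mol⁻¹] = kg·m⁻¹·s⁻²
  B. [m·s⁻²] · [kg] = kg·m·s⁻²
  C. Pa = N·m⁻² = kg·m⁻¹·s⁻²
  D. N·m⁻² = kg·m·s⁻²·m⁻² = kg·m⁻¹·s⁻²
All reduce to kg·m⁻¹·s⁻² except B., which is kg·m·s⁻².

B.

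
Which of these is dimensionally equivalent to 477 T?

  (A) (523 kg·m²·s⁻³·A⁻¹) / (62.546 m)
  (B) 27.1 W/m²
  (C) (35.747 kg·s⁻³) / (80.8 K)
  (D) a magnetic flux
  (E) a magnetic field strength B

(E)

Reference: T = Wb·m⁻² = kg·s⁻²·A⁻¹.
Each option:
  (A) [kg·m²·s⁻³·A⁻¹] / [m] = kg·m·s⁻³·A⁻¹
  (B) W·m⁻² = J·s⁻¹·m⁻² = kg·s⁻³
  (C) [kg·s⁻³] / [K] = kg·s⁻³·K⁻¹
  (D) [magnetic flux] = kg·m²·s⁻²·A⁻¹
  (E) [magnetic field strength B] = kg·s⁻²·A⁻¹  ← same
Only (E) matches kg·s⁻²·A⁻¹.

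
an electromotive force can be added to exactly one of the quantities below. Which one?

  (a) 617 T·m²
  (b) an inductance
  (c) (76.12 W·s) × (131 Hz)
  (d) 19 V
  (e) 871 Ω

Reference: [electromotive force] = kg·m²·s⁻³·A⁻¹.
Each option:
  (a) T·m² = Wb·m⁻²·m² = kg·m²·s⁻²·A⁻¹
  (b) [inductance] = kg·m²·s⁻²·A⁻²
  (c) [kg·m²·s⁻²] · [s⁻¹] = kg·m²·s⁻³
  (d) V = J·C⁻¹ = kg·m²·s⁻³·A⁻¹  ← same
  (e) Ω = V·A⁻¹ = kg·m²·s⁻³·A⁻²
Only (d) matches kg·m²·s⁻³·A⁻¹.

(d)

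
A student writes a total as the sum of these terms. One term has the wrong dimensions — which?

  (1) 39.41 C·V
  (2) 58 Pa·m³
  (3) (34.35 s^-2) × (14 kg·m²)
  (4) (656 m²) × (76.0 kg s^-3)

Expand each in SI base units:
  (1) C·V = s·A·J·C⁻¹ = kg·m²·s⁻²
  (2) Pa·m³ = N·m⁻²·m³ = kg·m²·s⁻²
  (3) [s⁻²] · [kg·m²] = kg·m²·s⁻²
  (4) [m²] · [kg·s⁻³] = kg·m²·s⁻³
All reduce to kg·m²·s⁻² except (4), which is kg·m²·s⁻³.

(4)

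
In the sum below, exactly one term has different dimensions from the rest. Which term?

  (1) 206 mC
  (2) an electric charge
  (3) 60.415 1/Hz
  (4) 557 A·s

(3)

Expand each in SI base units:
  (1) C = s·A
  (2) [electric charge] = s·A
  (3) Hz⁻¹ = (s⁻¹)⁻¹ = s
  (4) A·s = s·A
All reduce to s·A except (3), which is s.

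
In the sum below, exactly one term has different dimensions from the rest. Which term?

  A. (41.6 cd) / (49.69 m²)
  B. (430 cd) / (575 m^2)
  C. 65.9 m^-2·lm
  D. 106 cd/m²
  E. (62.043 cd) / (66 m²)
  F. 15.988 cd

Dimensions:
  A. [cd] / [m²] = m⁻²·cd
  B. [cd] / [m²] = m⁻²·cd
  C. lm·m⁻² = cd·m⁻² = m⁻²·cd
  D. cd·m⁻² = m⁻²·cd
  E. [cd] / [m²] = m⁻²·cd
  F. cd
All reduce to m⁻²·cd except F., which is cd.

F.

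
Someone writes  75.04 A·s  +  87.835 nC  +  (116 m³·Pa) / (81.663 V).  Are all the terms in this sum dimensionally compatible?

Yes

Work out the base dimensions of each:
  75.04 A·s:  A·s = s·A
  87.835 nC:  C = s·A
  (116 m³·Pa) / (81.663 V):  [kg·m²·s⁻²] / [kg·m²·s⁻³·A⁻¹] = s·A
Every term reduces to s·A.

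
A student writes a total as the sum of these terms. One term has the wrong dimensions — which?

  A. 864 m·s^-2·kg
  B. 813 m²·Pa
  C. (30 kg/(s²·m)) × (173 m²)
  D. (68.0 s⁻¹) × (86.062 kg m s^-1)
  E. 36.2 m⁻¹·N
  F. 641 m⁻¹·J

E.

Expand each in SI base units:
  A. kg·m·s⁻²
  B. Pa·m² = N·m⁻²·m² = kg·m·s⁻²
  C. [kg·m⁻¹·s⁻²] · [m²] = kg·m·s⁻²
  D. [s⁻¹] · [kg·m·s⁻¹] = kg·m·s⁻²
  E. N·m⁻¹ = kg·m·s⁻²·m⁻¹ = kg·s⁻²
  F. J·m⁻¹ = N·m·m⁻¹ = kg·m·s⁻²
All reduce to kg·m·s⁻² except E., which is kg·s⁻².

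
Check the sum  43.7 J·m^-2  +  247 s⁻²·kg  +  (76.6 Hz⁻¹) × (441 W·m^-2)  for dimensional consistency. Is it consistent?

Reduce each to base SI dimensions:
  43.7 J·m^-2:  J·m⁻² = N·m·m⁻² = kg·s⁻²
  247 s⁻²·kg:  kg·s⁻²
  (76.6 Hz⁻¹) × (441 W·m^-2):  [s] · [kg·s⁻³] = kg·s⁻²
Every term reduces to kg·s⁻².

Yes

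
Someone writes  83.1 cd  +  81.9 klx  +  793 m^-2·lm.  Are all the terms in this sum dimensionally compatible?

No

Dimensions:
  83.1 cd:  cd
  81.9 klx:  lx = lm·m⁻² = m⁻²·cd
  793 m^-2·lm:  lm·m⁻² = cd·m⁻² = m⁻²·cd
The terms do not share a single dimension (cd vs m⁻²·cd).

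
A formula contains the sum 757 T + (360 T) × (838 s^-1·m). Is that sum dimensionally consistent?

No

Work out the base dimensions of each:
  757 T:  T = Wb·m⁻² = kg·s⁻²·A⁻¹
  (360 T) × (838 s^-1·m):  [kg·s⁻²·A⁻¹] · [m·s⁻¹] = kg·m·s⁻³·A⁻¹
kg·s⁻²·A⁻¹ ≠ kg·m·s⁻³·A⁻¹, so they cannot be added.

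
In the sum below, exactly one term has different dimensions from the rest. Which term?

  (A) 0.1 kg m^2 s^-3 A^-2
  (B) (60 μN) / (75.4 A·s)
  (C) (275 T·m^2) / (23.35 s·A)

In SI base units:
  (A) kg·m²·s⁻³·A⁻²
  (B) [kg·m·s⁻²] / [s·A] = kg·m·s⁻³·A⁻¹
  (C) [kg·m²·s⁻²·A⁻¹] / [s·A] = kg·m²·s⁻³·A⁻²
All reduce to kg·m²·s⁻³·A⁻² except (B), which is kg·m·s⁻³·A⁻¹.

(B)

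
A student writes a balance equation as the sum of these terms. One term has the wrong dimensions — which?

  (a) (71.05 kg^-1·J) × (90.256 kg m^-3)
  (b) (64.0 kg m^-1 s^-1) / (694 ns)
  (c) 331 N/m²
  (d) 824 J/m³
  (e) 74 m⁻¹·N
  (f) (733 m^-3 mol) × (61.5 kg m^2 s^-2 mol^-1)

Reduce each to base SI dimensions:
  (a) [m²·s⁻²] · [kg·m⁻³] = kg·m⁻¹·s⁻²
  (b) [kg·m⁻¹·s⁻¹] / [s] = kg·m⁻¹·s⁻²
  (c) N·m⁻² = kg·m·s⁻²·m⁻² = kg·m⁻¹·s⁻²
  (d) J·m⁻³ = N·m·m⁻³ = kg·m⁻¹·s⁻²
  (e) N·m⁻¹ = kg·m·s⁻²·m⁻¹ = kg·s⁻²
  (f) [m⁻³·mol] · [kg·m²·s⁻²·mol⁻¹] = kg·m⁻¹·s⁻²
All reduce to kg·m⁻¹·s⁻² except (e), which is kg·s⁻².

(e)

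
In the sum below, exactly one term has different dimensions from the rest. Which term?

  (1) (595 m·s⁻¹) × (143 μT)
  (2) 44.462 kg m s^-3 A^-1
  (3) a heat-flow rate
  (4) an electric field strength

(3)

Work out the base dimensions of each:
  (1) [m·s⁻¹] · [kg·s⁻²·A⁻¹] = kg·m·s⁻³·A⁻¹
  (2) kg·m·s⁻³·A⁻¹
  (3) [heat-flow rate] = kg·m²·s⁻³
  (4) [electric field strength] = kg·m·s⁻³·A⁻¹
All reduce to kg·m·s⁻³·A⁻¹ except (3), which is kg·m²·s⁻³.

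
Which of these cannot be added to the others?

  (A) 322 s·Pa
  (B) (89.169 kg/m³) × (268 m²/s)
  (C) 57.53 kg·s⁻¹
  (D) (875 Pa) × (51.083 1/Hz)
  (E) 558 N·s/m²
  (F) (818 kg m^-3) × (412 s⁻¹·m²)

(C)

Reduce each to base SI dimensions:
  (A) Pa·s = N·m⁻²·s = kg·m⁻¹·s⁻¹
  (B) [kg·m⁻³] · [m²·s⁻¹] = kg·m⁻¹·s⁻¹
  (C) kg·s⁻¹
  (D) [kg·m⁻¹·s⁻²] · [s] = kg·m⁻¹·s⁻¹
  (E) N·s·m⁻² = kg·m·s⁻²·s·m⁻² = kg·m⁻¹·s⁻¹
  (F) [kg·m⁻³] · [m²·s⁻¹] = kg·m⁻¹·s⁻¹
All reduce to kg·m⁻¹·s⁻¹ except (C), which is kg·s⁻¹.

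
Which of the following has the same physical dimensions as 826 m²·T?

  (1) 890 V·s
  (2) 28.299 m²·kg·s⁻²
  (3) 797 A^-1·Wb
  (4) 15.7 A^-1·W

Reference: T·m² = Wb·m⁻²·m² = kg·m²·s⁻²·A⁻¹.
Each option:
  (1) V·s = J·C⁻¹·s = kg·m²·s⁻²·A⁻¹  ← same
  (2) kg·m²·s⁻²
  (3) Wb·A⁻¹ = V·s·A⁻¹ = kg·m²·s⁻²·A⁻²
  (4) W·A⁻¹ = J·s⁻¹·A⁻¹ = kg·m²·s⁻³·A⁻¹
Only (1) matches kg·m²·s⁻²·A⁻¹.

(1)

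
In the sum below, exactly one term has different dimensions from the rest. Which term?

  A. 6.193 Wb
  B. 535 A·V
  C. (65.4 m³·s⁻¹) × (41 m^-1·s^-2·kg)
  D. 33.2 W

A.

Expand each in SI base units:
  A. Wb = V·s = kg·m²·s⁻²·A⁻¹
  B. V·A = J·C⁻¹·A = kg·m²·s⁻³
  C. [m³·s⁻¹] · [kg·m⁻¹·s⁻²] = kg·m²·s⁻³
  D. W = J·s⁻¹ = kg·m²·s⁻³
All reduce to kg·m²·s⁻³ except A., which is kg·m²·s⁻²·A⁻¹.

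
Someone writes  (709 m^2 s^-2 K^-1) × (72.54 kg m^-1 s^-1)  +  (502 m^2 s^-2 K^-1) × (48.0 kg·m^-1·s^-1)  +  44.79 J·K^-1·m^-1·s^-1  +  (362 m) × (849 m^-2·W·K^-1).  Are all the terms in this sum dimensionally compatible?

Yes

Dimensions:
  (709 m^2 s^-2 K^-1) × (72.54 kg m^-1 s^-1):  [m²·s⁻²·K⁻¹] · [kg·m⁻¹·s⁻¹] = kg·m·s⁻³·K⁻¹
  (502 m^2 s^-2 K^-1) × (48.0 kg·m^-1·s^-1):  [m²·s⁻²·K⁻¹] · [kg·m⁻¹·s⁻¹] = kg·m·s⁻³·K⁻¹
  44.79 J·K^-1·m^-1·s^-1:  J·s⁻¹·m⁻¹·K⁻¹ = N·m·s⁻¹·m⁻¹·K⁻¹ = kg·m·s⁻³·K⁻¹
  (362 m) × (849 m^-2·W·K^-1):  [m] · [kg·s⁻³·K⁻¹] = kg·m·s⁻³·K⁻¹
Every term reduces to kg·m·s⁻³·K⁻¹.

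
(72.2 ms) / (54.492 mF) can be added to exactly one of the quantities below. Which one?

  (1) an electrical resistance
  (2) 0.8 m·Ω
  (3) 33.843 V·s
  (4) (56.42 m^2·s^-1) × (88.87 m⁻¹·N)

Reference: [s] / [kg⁻¹·m⁻²·s⁴·A²] = kg·m²·s⁻³·A⁻².
Each option:
  (1) [electrical resistance] = kg·m²·s⁻³·A⁻²  ← same
  (2) Ω·m = V·A⁻¹·m = kg·m³·s⁻³·A⁻²
  (3) V·s = J·C⁻¹·s = kg·m²·s⁻²·A⁻¹
  (4) [m²·s⁻¹] · [kg·s⁻²] = kg·m²·s⁻³
Only (1) matches kg·m²·s⁻³·A⁻².

(1)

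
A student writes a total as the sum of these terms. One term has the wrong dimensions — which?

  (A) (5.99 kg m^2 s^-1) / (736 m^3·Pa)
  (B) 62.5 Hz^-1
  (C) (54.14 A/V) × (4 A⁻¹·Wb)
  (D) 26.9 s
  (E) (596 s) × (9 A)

In SI base units:
  (A) [kg·m²·s⁻¹] / [kg·m²·s⁻²] = s
  (B) Hz⁻¹ = (s⁻¹)⁻¹ = s
  (C) [kg⁻¹·m⁻²·s³·A²] · [kg·m²·s⁻²·A⁻²] = s
  (D) s
  (E) [s] · [A] = s·A
All reduce to s except (E), which is s·A.

(E)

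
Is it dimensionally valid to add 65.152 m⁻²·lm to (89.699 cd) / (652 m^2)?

Yes

Expand each in SI base units:
  65.152 m⁻²·lm:  lm·m⁻² = cd·m⁻² = m⁻²·cd
  (89.699 cd) / (652 m^2):  [cd] / [m²] = m⁻²·cd
Both are m⁻²·cd, so they have the same dimensions and can be added.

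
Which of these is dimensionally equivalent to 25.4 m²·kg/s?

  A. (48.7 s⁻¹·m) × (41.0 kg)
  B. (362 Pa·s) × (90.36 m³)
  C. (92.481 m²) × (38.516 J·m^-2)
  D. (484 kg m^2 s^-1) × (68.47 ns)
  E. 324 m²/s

Reference: kg·m²·s⁻¹.
Each option:
  A. [m·s⁻¹] · [kg] = kg·m·s⁻¹
  B. [kg·m⁻¹·s⁻¹] · [m³] = kg·m²·s⁻¹  ← same
  C. [m²] · [kg·s⁻²] = kg·m²·s⁻²
  D. [kg·m²·s⁻¹] · [s] = kg·m²
  E. m²·s⁻¹
Only B. matches kg·m²·s⁻¹.

B.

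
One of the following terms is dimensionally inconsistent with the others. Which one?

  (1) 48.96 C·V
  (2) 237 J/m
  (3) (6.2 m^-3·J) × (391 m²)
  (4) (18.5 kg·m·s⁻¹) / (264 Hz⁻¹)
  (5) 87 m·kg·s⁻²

(1)

Expand each in SI base units:
  (1) C·V = s·A·J·C⁻¹ = kg·m²·s⁻²
  (2) J·m⁻¹ = N·m·m⁻¹ = kg·m·s⁻²
  (3) [kg·m⁻¹·s⁻²] · [m²] = kg·m·s⁻²
  (4) [kg·m·s⁻¹] / [s] = kg·m·s⁻²
  (5) kg·m·s⁻²
All reduce to kg·m·s⁻² except (1), which is kg·m²·s⁻².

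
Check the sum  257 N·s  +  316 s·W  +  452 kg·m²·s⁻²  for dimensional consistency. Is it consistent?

No

Expand each in SI base units:
  257 N·s:  N·s = kg·m·s⁻²·s = kg·m·s⁻¹
  316 s·W:  W·s = J·s⁻¹·s = kg·m²·s⁻²
  452 kg·m²·s⁻²:  kg·m²·s⁻²
The terms do not share a single dimension (kg·m²·s⁻² vs kg·m·s⁻¹).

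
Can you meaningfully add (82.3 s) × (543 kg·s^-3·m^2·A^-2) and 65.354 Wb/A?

Yes

Reduce each to base SI dimensions:
  (82.3 s) × (543 kg·s^-3·m^2·A^-2):  [s] · [kg·m²·s⁻³·A⁻²] = kg·m²·s⁻²·A⁻²
  65.354 Wb/A:  Wb·A⁻¹ = V·s·A⁻¹ = kg·m²·s⁻²·A⁻²
Both are kg·m²·s⁻²·A⁻², so they have the same dimensions and can be added.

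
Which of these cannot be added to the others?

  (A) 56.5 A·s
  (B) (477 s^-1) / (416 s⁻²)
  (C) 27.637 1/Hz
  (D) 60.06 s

In SI base units:
  (A) A·s = s·A
  (B) [s⁻¹] / [s⁻²] = s
  (C) Hz⁻¹ = (s⁻¹)⁻¹ = s
  (D) s
All reduce to s except (A), which is s·A.

(A)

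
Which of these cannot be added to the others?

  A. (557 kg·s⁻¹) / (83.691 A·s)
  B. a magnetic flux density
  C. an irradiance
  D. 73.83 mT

Reduce each to base SI dimensions:
  A. [kg·s⁻¹] / [s·A] = kg·s⁻²·A⁻¹
  B. [magnetic flux density] = kg·s⁻²·A⁻¹
  C. [irradiance] = kg·s⁻³
  D. T = Wb·m⁻² = kg·s⁻²·A⁻¹
All reduce to kg·s⁻²·A⁻¹ except C., which is kg·s⁻³.

C.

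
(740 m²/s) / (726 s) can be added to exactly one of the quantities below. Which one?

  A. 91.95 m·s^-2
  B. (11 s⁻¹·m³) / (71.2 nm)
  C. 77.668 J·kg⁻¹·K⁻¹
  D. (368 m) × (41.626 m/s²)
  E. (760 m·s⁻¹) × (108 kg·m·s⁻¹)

D.

Reference: [m²·s⁻¹] / [s] = m²·s⁻².
Each option:
  A. m·s⁻²
  B. [m³·s⁻¹] / [m] = m²·s⁻¹
  C. J·kg⁻¹·K⁻¹ = N·m·kg⁻¹·K⁻¹ = m²·s⁻²·K⁻¹
  D. [m] · [m·s⁻²] = m²·s⁻²  ← same
  E. [m·s⁻¹] · [kg·m·s⁻¹] = kg·m²·s⁻²
Only D. matches m²·s⁻².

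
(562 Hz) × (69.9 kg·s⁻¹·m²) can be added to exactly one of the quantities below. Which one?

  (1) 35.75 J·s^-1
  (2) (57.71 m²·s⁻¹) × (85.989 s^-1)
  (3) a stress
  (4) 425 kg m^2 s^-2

(4)

Reference: [s⁻¹] · [kg·m²·s⁻¹] = kg·m²·s⁻².
Each option:
  (1) J·s⁻¹ = N·m·s⁻¹ = kg·m²·s⁻³
  (2) [m²·s⁻¹] · [s⁻¹] = m²·s⁻²
  (3) [stress] = kg·m⁻¹·s⁻²
  (4) kg·m²·s⁻²  ← same
Only (4) matches kg·m²·s⁻².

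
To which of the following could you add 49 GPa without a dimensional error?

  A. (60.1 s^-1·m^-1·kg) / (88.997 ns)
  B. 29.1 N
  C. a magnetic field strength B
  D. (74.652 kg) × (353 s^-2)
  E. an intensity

Reference: Pa = N·m⁻² = kg·m⁻¹·s⁻².
Each option:
  A. [kg·m⁻¹·s⁻¹] / [s] = kg·m⁻¹·s⁻²  ← same
  B. N = kg·m·s⁻²
  C. [magnetic field strength B] = kg·s⁻²·A⁻¹
  D. [kg] · [s⁻²] = kg·s⁻²
  E. [intensity] = kg·s⁻³
Only A. matches kg·m⁻¹·s⁻².

A.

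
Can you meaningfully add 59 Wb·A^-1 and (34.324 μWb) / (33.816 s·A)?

No

Expand each in SI base units:
  59 Wb·A^-1:  Wb·A⁻¹ = V·s·A⁻¹ = kg·m²·s⁻²·A⁻²
  (34.324 μWb) / (33.816 s·A):  [kg·m²·s⁻²·A⁻¹] / [s·A] = kg·m²·s⁻³·A⁻²
kg·m²·s⁻²·A⁻² ≠ kg·m²·s⁻³·A⁻², so they cannot be added.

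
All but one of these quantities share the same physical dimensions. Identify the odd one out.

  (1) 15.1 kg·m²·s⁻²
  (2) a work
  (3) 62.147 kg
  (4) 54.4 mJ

Reduce each to base SI dimensions:
  (1) kg·m²·s⁻²
  (2) [work] = kg·m²·s⁻²
  (3) kg
  (4) J = N·m = kg·m²·s⁻²
All reduce to kg·m²·s⁻² except (3), which is kg.

(3)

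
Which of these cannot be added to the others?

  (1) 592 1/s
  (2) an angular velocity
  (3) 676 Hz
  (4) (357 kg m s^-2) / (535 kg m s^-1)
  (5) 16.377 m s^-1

In SI base units:
  (1) s⁻¹
  (2) [angular velocity] = s⁻¹
  (3) Hz = s⁻¹
  (4) [kg·m·s⁻²] / [kg·m·s⁻¹] = s⁻¹
  (5) m·s⁻¹
All reduce to s⁻¹ except (5), which is m·s⁻¹.

(5)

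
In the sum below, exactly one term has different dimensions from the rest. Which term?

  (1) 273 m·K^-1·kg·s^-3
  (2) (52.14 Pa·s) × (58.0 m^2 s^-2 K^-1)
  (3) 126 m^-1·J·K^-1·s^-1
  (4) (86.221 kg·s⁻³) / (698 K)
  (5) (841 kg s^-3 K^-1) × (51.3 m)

Reduce each to base SI dimensions:
  (1) kg·m·s⁻³·K⁻¹
  (2) [kg·m⁻¹·s⁻¹] · [m²·s⁻²·K⁻¹] = kg·m·s⁻³·K⁻¹
  (3) J·s⁻¹·m⁻¹·K⁻¹ = N·m·s⁻¹·m⁻¹·K⁻¹ = kg·m·s⁻³·K⁻¹
  (4) [kg·s⁻³] / [K] = kg·s⁻³·K⁻¹
  (5) [kg·s⁻³·K⁻¹] · [m] = kg·m·s⁻³·K⁻¹
All reduce to kg·m·s⁻³·K⁻¹ except (4), which is kg·s⁻³·K⁻¹.

(4)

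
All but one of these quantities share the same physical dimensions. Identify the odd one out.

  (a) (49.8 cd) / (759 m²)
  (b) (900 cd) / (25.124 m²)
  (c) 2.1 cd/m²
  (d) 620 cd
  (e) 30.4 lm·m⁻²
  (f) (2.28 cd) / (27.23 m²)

(d)

Reduce each to base SI dimensions:
  (a) [cd] / [m²] = m⁻²·cd
  (b) [cd] / [m²] = m⁻²·cd
  (c) cd·m⁻² = m⁻²·cd
  (d) cd
  (e) lm·m⁻² = cd·m⁻² = m⁻²·cd
  (f) [cd] / [m²] = m⁻²·cd
All reduce to m⁻²·cd except (d), which is cd.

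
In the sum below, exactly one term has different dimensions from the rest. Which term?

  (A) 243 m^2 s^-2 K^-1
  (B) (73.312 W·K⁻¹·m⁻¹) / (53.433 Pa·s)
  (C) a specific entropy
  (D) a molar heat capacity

(D)

In SI base units:
  (A) m²·s⁻²·K⁻¹
  (B) [kg·m·s⁻³·K⁻¹] / [kg·m⁻¹·s⁻¹] = m²·s⁻²·K⁻¹
  (C) [specific entropy] = m²·s⁻²·K⁻¹
  (D) [molar heat capacity] = kg·m²·s⁻²·K⁻¹·mol⁻¹
All reduce to m²·s⁻²·K⁻¹ except (D), which is kg·m²·s⁻²·K⁻¹·mol⁻¹.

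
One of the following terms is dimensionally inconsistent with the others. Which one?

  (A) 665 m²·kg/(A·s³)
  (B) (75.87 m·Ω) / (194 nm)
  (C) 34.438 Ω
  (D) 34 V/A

(A)

In SI base units:
  (A) kg·m²·s⁻³·A⁻¹
  (B) [kg·m³·s⁻³·A⁻²] / [m] = kg·m²·s⁻³·A⁻²
  (C) Ω = V·A⁻¹ = kg·m²·s⁻³·A⁻²
  (D) V·A⁻¹ = J·C⁻¹·A⁻¹ = kg·m²·s⁻³·A⁻²
All reduce to kg·m²·s⁻³·A⁻² except (A), which is kg·m²·s⁻³·A⁻¹.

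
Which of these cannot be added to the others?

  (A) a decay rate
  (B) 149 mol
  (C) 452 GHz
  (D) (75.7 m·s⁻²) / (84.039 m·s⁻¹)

(B)

Reduce each to base SI dimensions:
  (A) [decay rate] = s⁻¹
  (B) mol
  (C) Hz = s⁻¹
  (D) [m·s⁻²] / [m·s⁻¹] = s⁻¹
All reduce to s⁻¹ except (B), which is mol.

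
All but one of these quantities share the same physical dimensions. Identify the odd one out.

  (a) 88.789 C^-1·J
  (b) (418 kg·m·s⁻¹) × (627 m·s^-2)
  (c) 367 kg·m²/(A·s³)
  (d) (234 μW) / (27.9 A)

Expand each in SI base units:
  (a) J·C⁻¹ = N·m·(s·A)⁻¹ = kg·m²·s⁻³·A⁻¹
  (b) [kg·m·s⁻¹] · [m·s⁻²] = kg·m²·s⁻³
  (c) kg·m²·s⁻³·A⁻¹
  (d) [kg·m²·s⁻³] / [A] = kg·m²·s⁻³·A⁻¹
All reduce to kg·m²·s⁻³·A⁻¹ except (b), which is kg·m²·s⁻³.

(b)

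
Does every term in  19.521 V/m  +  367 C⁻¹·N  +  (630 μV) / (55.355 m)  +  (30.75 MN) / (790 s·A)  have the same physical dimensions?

Yes

Reduce each to base SI dimensions:
  19.521 V/m:  V·m⁻¹ = J·C⁻¹·m⁻¹ = kg·m·s⁻³·A⁻¹
  367 C⁻¹·N:  N·C⁻¹ = kg·m·s⁻²·(s·A)⁻¹ = kg·m·s⁻³·A⁻¹
  (630 μV) / (55.355 m):  [kg·m²·s⁻³·A⁻¹] / [m] = kg·m·s⁻³·A⁻¹
  (30.75 MN) / (790 s·A):  [kg·m·s⁻²] / [s·A] = kg·m·s⁻³·A⁻¹
Every term reduces to kg·m·s⁻³·A⁻¹.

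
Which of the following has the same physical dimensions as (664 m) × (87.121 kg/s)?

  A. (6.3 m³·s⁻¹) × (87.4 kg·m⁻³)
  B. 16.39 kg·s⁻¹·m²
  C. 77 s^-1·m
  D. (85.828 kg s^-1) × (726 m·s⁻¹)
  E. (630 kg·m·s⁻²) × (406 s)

E.

Reference: [m] · [kg·s⁻¹] = kg·m·s⁻¹.
Each option:
  A. [m³·s⁻¹] · [kg·m⁻³] = kg·s⁻¹
  B. kg·m²·s⁻¹
  C. m·s⁻¹
  D. [kg·s⁻¹] · [m·s⁻¹] = kg·m·s⁻²
  E. [kg·m·s⁻²] · [s] = kg·m·s⁻¹  ← same
Only E. matches kg·m·s⁻¹.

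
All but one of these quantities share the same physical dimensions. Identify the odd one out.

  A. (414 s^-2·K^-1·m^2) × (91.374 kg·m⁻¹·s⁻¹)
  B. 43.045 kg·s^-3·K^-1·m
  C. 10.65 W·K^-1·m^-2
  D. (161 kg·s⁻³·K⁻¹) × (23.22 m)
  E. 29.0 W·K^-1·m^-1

C.

Dimensions:
  A. [m²·s⁻²·K⁻¹] · [kg·m⁻¹·s⁻¹] = kg·m·s⁻³·K⁻¹
  B. kg·m·s⁻³·K⁻¹
  C. W·m⁻²·K⁻¹ = J·s⁻¹·m⁻²·K⁻¹ = kg·s⁻³·K⁻¹
  D. [kg·s⁻³·K⁻¹] · [m] = kg·m·s⁻³·K⁻¹
  E. W·m⁻¹·K⁻¹ = J·s⁻¹·m⁻¹·K⁻¹ = kg·m·s⁻³·K⁻¹
All reduce to kg·m·s⁻³·K⁻¹ except C., which is kg·s⁻³·K⁻¹.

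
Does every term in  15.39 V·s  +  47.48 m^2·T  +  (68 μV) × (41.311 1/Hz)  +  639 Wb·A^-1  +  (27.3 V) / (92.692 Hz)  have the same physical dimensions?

No

In SI base units:
  15.39 V·s:  V·s = J·C⁻¹·s = kg·m²·s⁻²·A⁻¹
  47.48 m^2·T:  T·m² = Wb·m⁻²·m² = kg·m²·s⁻²·A⁻¹
  (68 μV) × (41.311 1/Hz):  [kg·m²·s⁻³·A⁻¹] · [s] = kg·m²·s⁻²·A⁻¹
  639 Wb·A^-1:  Wb·A⁻¹ = V·s·A⁻¹ = kg·m²·s⁻²·A⁻²
  (27.3 V) / (92.692 Hz):  [kg·m²·s⁻³·A⁻¹] / [s⁻¹] = kg·m²·s⁻²·A⁻¹
The terms do not share a single dimension (kg·m²·s⁻²·A⁻² vs kg·m²·s⁻²·A⁻¹).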